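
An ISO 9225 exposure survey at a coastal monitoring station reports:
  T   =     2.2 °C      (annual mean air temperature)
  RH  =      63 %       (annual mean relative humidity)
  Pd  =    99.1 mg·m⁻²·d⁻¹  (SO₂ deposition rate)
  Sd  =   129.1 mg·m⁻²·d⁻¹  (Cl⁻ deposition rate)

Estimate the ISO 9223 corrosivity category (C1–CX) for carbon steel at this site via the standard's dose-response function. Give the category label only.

C3

carbon steel: temperature factor f = +0.150·(-7.8) = -1.1700
  SO₂ term: 1.77·99.1^0.52·exp(0.02·63-1.1700) = 21.14
  Cl⁻ term: 0.102·129.1^0.62·exp(0.033·63+0.04·2.2) = 18.13
  sum: 21.14 + 18.13 → r_corr = 39.27 μm/a
ISO 9223 Table 2 (carbon steel): 25 < 39.3 ≤ 50 μm/a ⇒ C3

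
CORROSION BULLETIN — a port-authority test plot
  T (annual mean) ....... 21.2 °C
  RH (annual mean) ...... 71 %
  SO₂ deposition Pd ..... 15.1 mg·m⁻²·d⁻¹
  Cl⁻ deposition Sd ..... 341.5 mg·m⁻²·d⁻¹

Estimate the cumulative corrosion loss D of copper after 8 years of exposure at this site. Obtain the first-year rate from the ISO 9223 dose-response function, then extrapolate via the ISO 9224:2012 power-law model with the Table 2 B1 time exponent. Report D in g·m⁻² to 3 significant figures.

D(8) = 75.0 g·m⁻²

copper: f(T) = -0.080·(T−10) [T>10 °C] = -0.8960
  Pd branch = 0.0053·Pd^0.26·e^(0.059·RH+f) = 0.289 μm/a
  Cl⁻ term: 0.01025·341.5^0.27·exp(0.036·71+0.049·21.2) = 1.803
  r_corr = 0.289 + 1.803 = 2.092 μm/a
Power-law: D(8) = r_corr · 8^0.667
  D(8) = 2.092 × 8^0.667 = 2.092 × 4.003 = 8.373 μm
  Mass loss = 8.373 μm × 8.96 g/cm³ = 75.02 g·m⁻²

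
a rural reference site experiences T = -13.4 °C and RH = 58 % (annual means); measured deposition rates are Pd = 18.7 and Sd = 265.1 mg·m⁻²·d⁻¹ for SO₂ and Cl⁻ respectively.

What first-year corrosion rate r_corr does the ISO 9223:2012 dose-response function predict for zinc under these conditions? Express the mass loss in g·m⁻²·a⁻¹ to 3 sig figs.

r_corr = 3.51 g·m⁻²·a⁻¹

zinc: T≤10 °C ⇒ hinge +0.038·(-13.4−10) = -0.8892
  sulphur-dioxide contribution → 0.2772 μm/a
  chloride contribution → 0.2144 μm/a
  ⇒ r_corr(zinc) = 0.4916 μm/a
Convert to mass loss: 0.4916 μm/a × 7.14 g/cm³ = 3.51 g·m⁻²·a⁻¹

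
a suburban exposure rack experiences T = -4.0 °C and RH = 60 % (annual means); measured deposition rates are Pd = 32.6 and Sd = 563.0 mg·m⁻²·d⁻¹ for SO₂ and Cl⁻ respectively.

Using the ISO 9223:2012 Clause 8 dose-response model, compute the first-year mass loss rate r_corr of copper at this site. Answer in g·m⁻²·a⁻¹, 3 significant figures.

copper: f(T) = +0.126·(T−10) [T≤10 °C] = -1.7640
  SO₂ term: 0.0053·32.6^0.26·exp(0.059·60-1.7640) = 0.07745
  Sd branch = 0.01025·Sd^0.27·e^(0.036·RH+0.049·T) = 0.4039 μm/a
  sum: 0.07745 + 0.4039 → r_corr = 0.4814 μm/a
Convert to mass loss: 0.4814 μm/a × 8.96 g/cm³ = 4.313 g·m⁻²·a⁻¹

r_corr = 4.31 g·m⁻²·a⁻¹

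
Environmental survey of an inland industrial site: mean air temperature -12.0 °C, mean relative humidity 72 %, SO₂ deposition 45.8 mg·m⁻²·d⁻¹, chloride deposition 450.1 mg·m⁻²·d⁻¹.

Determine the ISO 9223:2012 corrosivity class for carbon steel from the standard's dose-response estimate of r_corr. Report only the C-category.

C3

carbon steel: T≤10 °C ⇒ hinge +0.150·(-12.0−10) = -3.3000
  sulphur-dioxide contribution → 2.013 μm/a
  chloride contribution → 30 μm/a
  total first-year rate 32.01 μm/a
ISO 9223 Table 2 (carbon steel): 25 < 32 ≤ 50 μm/a ⇒ C3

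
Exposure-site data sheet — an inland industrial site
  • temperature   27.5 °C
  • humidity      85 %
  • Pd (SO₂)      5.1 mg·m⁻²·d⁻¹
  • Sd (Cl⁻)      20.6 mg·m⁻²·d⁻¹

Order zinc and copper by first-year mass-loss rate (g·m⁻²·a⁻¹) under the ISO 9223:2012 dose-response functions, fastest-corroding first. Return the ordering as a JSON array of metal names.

["copper", "zinc"]

zinc: T>10 °C ⇒ hinge -0.071·(27.5−10) = -1.2425
  SO₂ term: 0.0129·5.1^0.44·exp(0.046·85-1.2425) = 0.3805
  Cl⁻ term: 0.0175·20.6^0.57·exp(0.008·85+0.085·27.5) = 2.006
  r_corr = 0.3805 + 2.006 = 2.387 μm/a
  mass loss = 2.387 μm/a × 7.14 g/cm³ = 17.04 g·m⁻²·a⁻¹
copper: f(T) = -0.080·(T−10) [T>10 °C] = -1.4000
  SO₂ term: 0.0053·5.1^0.26·exp(0.059·85-1.4000) = 0.3008
  Sd branch = 0.01025·Sd^0.27·e^(0.036·RH+0.049·T) = 1.904 μm/a
  r_corr = 0.3008 + 1.904 = 2.205 μm/a
  mass loss = 2.205 μm/a × 8.96 g/cm³ = 19.75 g·m⁻²·a⁻¹
Ordering by g·m⁻²·a⁻¹: copper (19.8) > zinc (17)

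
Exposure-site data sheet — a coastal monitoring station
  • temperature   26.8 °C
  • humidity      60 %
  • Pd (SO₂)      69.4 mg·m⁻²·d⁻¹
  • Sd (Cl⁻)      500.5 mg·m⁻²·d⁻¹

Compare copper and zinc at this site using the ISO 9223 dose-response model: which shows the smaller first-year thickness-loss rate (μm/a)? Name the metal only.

copper

copper: T>10 °C ⇒ hinge -0.080·(26.8−10) = -1.3440
  sulphur-dioxide contribution → 0.1435 μm/a
  chloride contribution → 1.77 μm/a
  ⇒ r_corr(copper) = 1.913 μm/a
zinc: f(T) = -0.071·(T−10) [T>10 °C] = -1.1928
  sulphur-dioxide contribution → 0.3994 μm/a
  chloride contribution → 9.539 μm/a
  total first-year rate 9.938 μm/a
Ordering by μm/a: zinc (9.94) > copper (1.91)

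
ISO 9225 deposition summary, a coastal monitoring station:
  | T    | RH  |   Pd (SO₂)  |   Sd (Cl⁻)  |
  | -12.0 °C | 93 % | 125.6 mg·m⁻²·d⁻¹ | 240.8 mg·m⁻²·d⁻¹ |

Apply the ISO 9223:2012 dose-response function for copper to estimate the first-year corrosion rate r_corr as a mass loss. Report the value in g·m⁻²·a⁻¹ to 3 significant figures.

copper: temperature factor f = +0.126·(-22.0) = -2.7720
  sulphur-dioxide contribution → 0.2813 μm/a
  chloride contribution → 0.7119 μm/a
  ⇒ r_corr(copper) = 0.9932 μm/a
Convert to mass loss: 0.9932 μm/a × 8.96 g/cm³ = 8.899 g·m⁻²·a⁻¹

r_corr = 8.90 g·m⁻²·a⁻¹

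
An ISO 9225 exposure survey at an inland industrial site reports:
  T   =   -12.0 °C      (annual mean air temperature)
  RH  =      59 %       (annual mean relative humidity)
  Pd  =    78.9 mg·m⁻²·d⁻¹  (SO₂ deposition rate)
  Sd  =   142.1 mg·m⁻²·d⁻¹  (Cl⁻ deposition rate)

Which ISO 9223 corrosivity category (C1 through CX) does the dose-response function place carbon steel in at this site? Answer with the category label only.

C2

carbon steel: f(T) = +0.150·(T−10) [T≤10 °C] = -3.3000
  Pd branch = 1.77·Pd^0.52·e^(0.02·RH+f) = 2.059 μm/a
  Sd branch = 0.102·Sd^0.62·e^(0.033·RH+0.04·T) = 9.557 μm/a
  r_corr = 2.059 + 9.557 = 11.62 μm/a
11.6 μm/a falls in (1.3, 25] for carbon steel → category C2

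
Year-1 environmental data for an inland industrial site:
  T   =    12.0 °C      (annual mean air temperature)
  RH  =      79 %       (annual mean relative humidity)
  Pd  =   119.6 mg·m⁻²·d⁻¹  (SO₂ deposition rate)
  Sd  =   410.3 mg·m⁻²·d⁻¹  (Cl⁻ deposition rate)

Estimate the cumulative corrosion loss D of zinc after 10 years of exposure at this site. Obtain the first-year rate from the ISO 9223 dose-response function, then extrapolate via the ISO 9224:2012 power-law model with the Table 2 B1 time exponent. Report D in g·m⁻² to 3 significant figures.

zinc: temperature factor f = -0.071·(2.0) = -0.1420
  sulphur-dioxide contribution → 3.478 μm/a
  chloride contribution → 2.818 μm/a
  ⇒ r_corr(zinc) = 6.296 μm/a
Long-term exponent b (ISO 9224 Table 2, B1) = 0.813
  D(10) = 6.296 × 10^0.813 = 6.296 × 6.501 = 40.93 μm
  Mass loss = 40.93 μm × 7.14 g/cm³ = 292.3 g·m⁻²

D(10) = 292 g·m⁻²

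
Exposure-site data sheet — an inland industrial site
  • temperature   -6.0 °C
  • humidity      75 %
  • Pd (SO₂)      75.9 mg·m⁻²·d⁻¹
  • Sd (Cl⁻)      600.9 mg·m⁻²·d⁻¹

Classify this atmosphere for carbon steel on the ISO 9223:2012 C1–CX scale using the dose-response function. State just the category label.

C4

carbon steel: temperature factor f = +0.150·(-16.0) = -2.4000
  SO₂ term: 1.77·75.9^0.52·exp(0.02·75-2.4000) = 6.837
  Sd branch = 0.102·Sd^0.62·e^(0.033·RH+0.04·T) = 50.36 μm/a
  sum: 6.837 + 50.36 → r_corr = 57.2 μm/a
ISO 9223 Table 2 (carbon steel): 50 < 57.2 ≤ 80 μm/a ⇒ C4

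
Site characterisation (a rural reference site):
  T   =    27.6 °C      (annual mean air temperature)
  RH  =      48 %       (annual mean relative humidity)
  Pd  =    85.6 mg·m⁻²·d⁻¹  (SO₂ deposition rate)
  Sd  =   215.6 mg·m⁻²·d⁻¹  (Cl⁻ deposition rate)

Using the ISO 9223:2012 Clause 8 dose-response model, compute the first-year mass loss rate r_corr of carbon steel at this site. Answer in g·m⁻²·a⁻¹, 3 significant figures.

r_corr = 471 g·m⁻²·a⁻¹

carbon steel: f(T) = -0.054·(T−10) [T>10 °C] = -0.9504
  SO₂ term: 1.77·85.6^0.52·exp(0.02·48-0.9504) = 18.07
  Sd branch = 0.102·Sd^0.62·e^(0.033·RH+0.04·T) = 41.96 μm/a
  sum: 18.07 + 41.96 → r_corr = 60.03 μm/a
Convert to mass loss: 60.03 μm/a × 7.85 g/cm³ = 471.3 g·m⁻²·a⁻¹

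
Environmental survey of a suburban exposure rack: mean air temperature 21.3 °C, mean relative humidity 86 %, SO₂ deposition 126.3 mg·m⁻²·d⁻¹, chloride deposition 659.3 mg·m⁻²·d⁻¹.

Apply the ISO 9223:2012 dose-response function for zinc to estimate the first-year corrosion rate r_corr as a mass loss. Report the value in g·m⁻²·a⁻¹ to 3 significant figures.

r_corr = 79.6 g·m⁻²·a⁻¹

zinc: T>10 °C ⇒ hinge -0.071·(21.3−10) = -0.8023
  sulphur-dioxide contribution → 2.54 μm/a
  chloride contribution → 8.61 μm/a
  total first-year rate 11.15 μm/a
Convert to mass loss: 11.15 μm/a × 7.14 g/cm³ = 79.61 g·m⁻²·a⁻¹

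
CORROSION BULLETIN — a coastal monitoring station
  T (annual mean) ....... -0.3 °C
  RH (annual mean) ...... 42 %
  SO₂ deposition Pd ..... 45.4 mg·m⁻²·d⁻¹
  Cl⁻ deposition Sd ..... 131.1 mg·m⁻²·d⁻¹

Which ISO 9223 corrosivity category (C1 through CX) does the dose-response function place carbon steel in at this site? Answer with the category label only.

carbon steel: temperature factor f = +0.150·(-10.3) = -1.5450
  sulphur-dioxide contribution → 6.36 μm/a
  chloride contribution → 8.284 μm/a
  ⇒ r_corr(carbon steel) = 14.64 μm/a
Category bounds: 1.3…25 μm/a bracket r_corr ⇒ C2

C2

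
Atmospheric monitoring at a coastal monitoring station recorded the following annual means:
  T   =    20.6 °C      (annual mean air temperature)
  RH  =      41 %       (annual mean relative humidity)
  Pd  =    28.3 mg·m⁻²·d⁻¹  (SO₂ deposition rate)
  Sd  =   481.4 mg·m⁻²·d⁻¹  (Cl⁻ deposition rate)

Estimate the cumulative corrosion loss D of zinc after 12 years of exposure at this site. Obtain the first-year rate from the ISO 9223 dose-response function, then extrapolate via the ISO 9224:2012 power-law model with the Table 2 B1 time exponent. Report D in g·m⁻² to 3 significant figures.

zinc: f(T) = -0.071·(T−10) [T>10 °C] = -0.7526
  Pd branch = 0.0129·Pd^0.44·e^(0.046·RH+f) = 0.1744 μm/a
  Sd branch = 0.0175·Sd^0.57·e^(0.008·RH+0.085·T) = 4.731 μm/a
  sum: 0.1744 + 4.731 → r_corr = 4.906 μm/a
Long-term exponent b (ISO 9224 Table 2, B1) = 0.813
  D(12) = 4.906 × 12^0.813 = 4.906 × 7.54 = 36.99 μm
  Mass loss = 36.99 μm × 7.14 g/cm³ = 264.1 g·m⁻²

D(12) = 264 g·m⁻²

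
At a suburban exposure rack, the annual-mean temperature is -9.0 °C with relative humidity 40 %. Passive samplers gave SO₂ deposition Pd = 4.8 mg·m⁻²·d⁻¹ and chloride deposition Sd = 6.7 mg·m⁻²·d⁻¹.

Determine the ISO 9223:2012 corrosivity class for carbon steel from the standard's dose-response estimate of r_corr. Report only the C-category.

C2

carbon steel: temperature factor f = +0.150·(-19.0) = -2.8500
  sulphur-dioxide contribution → 0.5151 μm/a
  chloride contribution → 0.8663 μm/a
  ⇒ r_corr(carbon steel) = 1.381 μm/a
1.38 μm/a falls in (1.3, 25] for carbon steel → category C2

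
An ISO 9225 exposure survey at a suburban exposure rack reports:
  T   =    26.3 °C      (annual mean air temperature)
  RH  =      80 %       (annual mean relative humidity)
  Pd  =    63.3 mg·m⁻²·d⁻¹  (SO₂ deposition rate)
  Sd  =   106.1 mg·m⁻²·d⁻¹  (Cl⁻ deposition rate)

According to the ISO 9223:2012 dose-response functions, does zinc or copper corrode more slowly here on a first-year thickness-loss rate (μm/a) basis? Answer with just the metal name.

zinc: T>10 °C ⇒ hinge -0.071·(26.3−10) = -1.1573
  SO₂ term: 0.0129·63.3^0.44·exp(0.046·80-1.1573) = 0.9972
  Cl⁻ term: 0.0175·106.1^0.57·exp(0.008·80+0.085·26.3) = 4.431
  sum: 0.9972 + 4.431 → r_corr = 5.428 μm/a
copper: temperature factor f = -0.080·(16.3) = -1.3040
  SO₂ term: 0.0053·63.3^0.26·exp(0.059·80-1.3040) = 0.4745
  Sd branch = 0.01025·Sd^0.27·e^(0.036·RH+0.049·T) = 2.334 μm/a
  r_corr = 0.4745 + 2.334 = 2.809 μm/a
Ordering by μm/a: zinc (5.43) > copper (2.81)

copper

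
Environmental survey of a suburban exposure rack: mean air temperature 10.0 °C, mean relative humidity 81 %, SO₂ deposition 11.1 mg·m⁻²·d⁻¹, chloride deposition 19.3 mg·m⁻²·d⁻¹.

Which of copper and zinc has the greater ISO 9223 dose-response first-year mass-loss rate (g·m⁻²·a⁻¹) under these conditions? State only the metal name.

copper

copper: T≤10 °C ⇒ hinge +0.126·(10.0−10) = +0.0000
  sulphur-dioxide contribution → 1.179 μm/a
  chloride contribution → 0.6871 μm/a
  total first-year rate 1.866 μm/a
  mass loss = 1.866 μm/a × 8.96 g/cm³ = 16.72 g·m⁻²·a⁻¹
zinc: f(T) = +0.038·(T−10) [T≤10 °C] = +0.0000
  sulphur-dioxide contribution → 1.544 μm/a
  chloride contribution → 0.423 μm/a
  ⇒ r_corr(zinc) = 1.967 μm/a
  mass loss = 1.967 μm/a × 7.14 g/cm³ = 14.05 g·m⁻²·a⁻¹
Ordering by g·m⁻²·a⁻¹: copper (16.7) > zinc (14)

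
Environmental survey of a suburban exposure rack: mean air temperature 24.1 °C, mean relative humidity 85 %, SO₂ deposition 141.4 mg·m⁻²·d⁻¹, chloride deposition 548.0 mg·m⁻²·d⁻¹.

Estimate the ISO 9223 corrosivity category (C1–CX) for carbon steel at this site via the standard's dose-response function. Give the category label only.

carbon steel: f(T) = -0.054·(T−10) [T>10 °C] = -0.7614
  SO₂ term: 1.77·141.4^0.52·exp(0.02·85-0.7614) = 59.41
  Sd branch = 0.102·Sd^0.62·e^(0.033·RH+0.04·T) = 220.5 μm/a
  r_corr = 59.41 + 220.5 = 280 μm/a
280 μm/a falls in (200, 700] for carbon steel → category CX

CX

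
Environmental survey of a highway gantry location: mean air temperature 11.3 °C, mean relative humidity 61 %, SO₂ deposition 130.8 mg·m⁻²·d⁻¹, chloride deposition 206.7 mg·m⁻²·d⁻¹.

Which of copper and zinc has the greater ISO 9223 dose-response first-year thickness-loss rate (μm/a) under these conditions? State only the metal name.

copper: temperature factor f = -0.080·(1.3) = -0.1040
  Pd branch = 0.0053·Pd^0.26·e^(0.059·RH+f) = 0.6201 μm/a
  Cl⁻ term: 0.01025·206.7^0.27·exp(0.036·61+0.049·11.3) = 0.6762
  r_corr = 0.6201 + 0.6762 = 1.296 μm/a
zinc: T>10 °C ⇒ hinge -0.071·(11.3−10) = -0.0923
  SO₂ term: 0.0129·130.8^0.44·exp(0.046·61-0.0923) = 1.661
  Sd branch = 0.0175·Sd^0.57·e^(0.008·RH+0.085·T) = 1.555 μm/a
  sum: 1.661 + 1.555 → r_corr = 3.217 μm/a
Ordering by μm/a: zinc (3.22) > copper (1.3)

zinc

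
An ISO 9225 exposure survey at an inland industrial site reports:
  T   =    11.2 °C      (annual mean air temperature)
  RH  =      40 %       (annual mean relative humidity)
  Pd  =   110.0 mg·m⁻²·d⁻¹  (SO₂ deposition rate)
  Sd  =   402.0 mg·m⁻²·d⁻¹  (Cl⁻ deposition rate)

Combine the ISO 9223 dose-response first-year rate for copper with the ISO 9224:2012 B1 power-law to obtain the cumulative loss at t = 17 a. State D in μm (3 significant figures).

D(17) = 3.65 μm

copper: temperature factor f = -0.080·(1.2) = -0.0960
  Pd branch = 0.0053·Pd^0.26·e^(0.059·RH+f) = 0.1731 μm/a
  Sd branch = 0.01025·Sd^0.27·e^(0.036·RH+0.049·T) = 0.3781 μm/a
  sum: 0.1731 + 0.3781 → r_corr = 0.5512 μm/a
Power-law: D(17) = r_corr · 17^0.667
  D(17) = 0.5512 × 17^0.667 = 0.5512 × 6.618 = 3.648 μm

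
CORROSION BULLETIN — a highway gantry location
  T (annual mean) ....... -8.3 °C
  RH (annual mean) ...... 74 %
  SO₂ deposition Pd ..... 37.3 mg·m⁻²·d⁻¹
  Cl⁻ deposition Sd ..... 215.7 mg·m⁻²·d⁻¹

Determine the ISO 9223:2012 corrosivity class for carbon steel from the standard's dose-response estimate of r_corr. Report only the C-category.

C3

carbon steel: T≤10 °C ⇒ hinge +0.150·(-8.3−10) = -2.7450
  SO₂ term: 1.77·37.3^0.52·exp(0.02·74-2.7450) = 3.28
  Cl⁻ term: 0.102·215.7^0.62·exp(0.033·74+0.04·-8.3) = 23.55
  r_corr = 3.28 + 23.55 = 26.83 μm/a
26.8 μm/a falls in (25, 50] for carbon steel → category C3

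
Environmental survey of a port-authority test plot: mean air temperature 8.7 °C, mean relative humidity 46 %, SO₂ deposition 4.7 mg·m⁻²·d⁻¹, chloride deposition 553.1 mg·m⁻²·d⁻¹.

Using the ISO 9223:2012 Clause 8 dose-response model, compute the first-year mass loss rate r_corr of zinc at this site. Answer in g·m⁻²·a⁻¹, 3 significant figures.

zinc: T≤10 °C ⇒ hinge +0.038·(8.7−10) = -0.0494
  sulphur-dioxide contribution → 0.2013 μm/a
  chloride contribution → 1.938 μm/a
  total first-year rate 2.14 μm/a
Convert to mass loss: 2.14 μm/a × 7.14 g/cm³ = 15.28 g·m⁻²·a⁻¹

r_corr = 15.3 g·m⁻²·a⁻¹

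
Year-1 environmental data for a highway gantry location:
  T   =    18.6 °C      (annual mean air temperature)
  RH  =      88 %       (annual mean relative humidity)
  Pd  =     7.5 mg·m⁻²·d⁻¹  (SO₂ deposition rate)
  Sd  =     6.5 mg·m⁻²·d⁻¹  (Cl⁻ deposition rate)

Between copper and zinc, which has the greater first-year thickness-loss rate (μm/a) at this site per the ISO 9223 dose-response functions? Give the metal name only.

copper: T>10 °C ⇒ hinge -0.080·(18.6−10) = -0.6880
  Pd branch = 0.0053·Pd^0.26·e^(0.059·RH+f) = 0.8088 μm/a
  Cl⁻ term: 0.01025·6.5^0.27·exp(0.036·88+0.049·18.6) = 1.004
  sum: 0.8088 + 1.004 → r_corr = 1.813 μm/a
zinc: temperature factor f = -0.071·(8.6) = -0.6106
  SO₂ term: 0.0129·7.5^0.44·exp(0.046·88-0.6106) = 0.9738
  Sd branch = 0.0175·Sd^0.57·e^(0.008·RH+0.085·T) = 0.4998 μm/a
  sum: 0.9738 + 0.4998 → r_corr = 1.474 μm/a
Ordering by μm/a: copper (1.81) > zinc (1.47)

copper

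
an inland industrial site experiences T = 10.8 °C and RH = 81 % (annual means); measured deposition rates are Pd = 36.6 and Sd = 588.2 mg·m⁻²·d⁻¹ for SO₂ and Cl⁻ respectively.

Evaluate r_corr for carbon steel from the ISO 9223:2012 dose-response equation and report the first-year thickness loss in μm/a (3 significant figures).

r_corr = 174 μm/a

carbon steel: temperature factor f = -0.054·(0.8) = -0.0432
  sulphur-dioxide contribution → 55.69 μm/a
  chloride contribution → 118.6 μm/a
  total first-year rate 174.3 μm/a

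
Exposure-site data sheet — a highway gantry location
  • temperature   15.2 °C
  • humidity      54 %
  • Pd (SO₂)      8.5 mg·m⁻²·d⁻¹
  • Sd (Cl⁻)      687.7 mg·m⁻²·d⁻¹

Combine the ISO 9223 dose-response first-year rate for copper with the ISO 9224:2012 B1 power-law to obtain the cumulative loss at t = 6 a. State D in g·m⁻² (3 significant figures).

copper: T>10 °C ⇒ hinge -0.080·(15.2−10) = -0.4160
  SO₂ term: 0.0053·8.5^0.26·exp(0.059·54-0.4160) = 0.1475
  Cl⁻ term: 0.01025·687.7^0.27·exp(0.036·54+0.049·15.2) = 0.8801
  r_corr = 0.1475 + 0.8801 = 1.028 μm/a
Long-term exponent b (ISO 9224 Table 2, B1) = 0.667
  D(6) = 1.028 × 6^0.667 = 1.028 × 3.304 = 3.395 μm
  Mass loss = 3.395 μm × 8.96 g/cm³ = 30.42 g·m⁻²

D(6) = 30.4 g·m⁻²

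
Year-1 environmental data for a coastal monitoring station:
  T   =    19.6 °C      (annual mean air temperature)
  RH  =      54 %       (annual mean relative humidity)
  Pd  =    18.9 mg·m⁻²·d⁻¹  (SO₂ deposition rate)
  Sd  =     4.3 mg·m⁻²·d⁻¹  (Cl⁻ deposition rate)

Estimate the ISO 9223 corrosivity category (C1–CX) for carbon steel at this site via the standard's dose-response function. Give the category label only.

carbon steel: T>10 °C ⇒ hinge -0.054·(19.6−10) = -0.5184
  Pd branch = 1.77·Pd^0.52·e^(0.02·RH+f) = 14.31 μm/a
  Cl⁻ term: 0.102·4.3^0.62·exp(0.033·54+0.04·19.6) = 3.279
  r_corr = 14.31 + 3.279 = 17.59 μm/a
Category bounds: 1.3…25 μm/a bracket r_corr ⇒ C2

C2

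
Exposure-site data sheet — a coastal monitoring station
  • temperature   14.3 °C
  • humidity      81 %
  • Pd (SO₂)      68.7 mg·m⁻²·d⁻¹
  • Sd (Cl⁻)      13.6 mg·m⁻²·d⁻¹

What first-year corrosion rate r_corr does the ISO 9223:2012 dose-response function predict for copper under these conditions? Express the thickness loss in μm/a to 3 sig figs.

r_corr = 2.11 μm/a

copper: f(T) = -0.080·(T−10) [T>10 °C] = -0.3440
  sulphur-dioxide contribution → 1.343 μm/a
  chloride contribution → 0.7718 μm/a
  ⇒ r_corr(copper) = 2.114 μm/a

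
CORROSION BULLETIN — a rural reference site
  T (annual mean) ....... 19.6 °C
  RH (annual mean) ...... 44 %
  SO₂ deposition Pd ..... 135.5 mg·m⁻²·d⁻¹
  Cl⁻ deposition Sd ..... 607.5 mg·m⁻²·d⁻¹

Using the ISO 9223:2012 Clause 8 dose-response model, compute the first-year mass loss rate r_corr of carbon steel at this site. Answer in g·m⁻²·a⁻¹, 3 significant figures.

carbon steel: T>10 °C ⇒ hinge -0.054·(19.6−10) = -0.5184
  sulphur-dioxide contribution → 32.63 μm/a
  chloride contribution → 50.76 μm/a
  total first-year rate 83.39 μm/a
Convert to mass loss: 83.39 μm/a × 7.85 g/cm³ = 654.6 g·m⁻²·a⁻¹

r_corr = 655 g·m⁻²·a⁻¹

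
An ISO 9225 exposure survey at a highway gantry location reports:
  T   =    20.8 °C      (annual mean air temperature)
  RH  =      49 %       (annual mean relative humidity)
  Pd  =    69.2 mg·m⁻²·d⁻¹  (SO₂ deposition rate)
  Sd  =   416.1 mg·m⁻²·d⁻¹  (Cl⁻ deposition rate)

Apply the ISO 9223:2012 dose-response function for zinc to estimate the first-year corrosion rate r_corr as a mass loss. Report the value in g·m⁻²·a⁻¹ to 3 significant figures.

zinc: f(T) = -0.071·(T−10) [T>10 °C] = -0.7668
  SO₂ term: 0.0129·69.2^0.44·exp(0.046·49-0.7668) = 0.3682
  Cl⁻ term: 0.0175·416.1^0.57·exp(0.008·49+0.085·20.8) = 4.721
  r_corr = 0.3682 + 4.721 = 5.089 μm/a
Convert to mass loss: 5.089 μm/a × 7.14 g/cm³ = 36.34 g·m⁻²·a⁻¹

r_corr = 36.3 g·m⁻²·a⁻¹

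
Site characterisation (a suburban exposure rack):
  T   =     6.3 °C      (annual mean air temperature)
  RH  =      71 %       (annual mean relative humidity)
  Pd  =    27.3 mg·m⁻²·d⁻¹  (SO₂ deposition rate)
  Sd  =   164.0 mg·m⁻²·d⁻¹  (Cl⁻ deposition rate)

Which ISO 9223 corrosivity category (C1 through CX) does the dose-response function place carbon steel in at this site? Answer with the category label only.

carbon steel: T≤10 °C ⇒ hinge +0.150·(6.3−10) = -0.5550
  sulphur-dioxide contribution → 23.47 μm/a
  chloride contribution → 32.27 μm/a
  total first-year rate 55.74 μm/a
ISO 9223 Table 2 (carbon steel): 50 < 55.7 ≤ 80 μm/a ⇒ C4

C4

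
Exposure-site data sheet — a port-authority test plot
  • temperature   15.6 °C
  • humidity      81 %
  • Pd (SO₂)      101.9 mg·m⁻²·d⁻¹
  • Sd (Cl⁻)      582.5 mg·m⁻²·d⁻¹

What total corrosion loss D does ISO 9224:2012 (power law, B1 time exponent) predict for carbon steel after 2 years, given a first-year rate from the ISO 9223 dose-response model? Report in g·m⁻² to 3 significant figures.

D(2) = 2.44e+03 g·m⁻²

carbon steel: temperature factor f = -0.054·(5.6) = -0.3024
  Pd branch = 1.77·Pd^0.52·e^(0.02·RH+f) = 73.19 μm/a
  Cl⁻ term: 0.102·582.5^0.62·exp(0.033·81+0.04·15.6) = 142.9
  r_corr = 73.19 + 142.9 = 216.1 μm/a
Long-term exponent b (ISO 9224 Table 2, B1) = 0.523
  D(2) = 216.1 × 2^0.523 = 216.1 × 1.437 = 310.5 μm
  Mass loss = 310.5 μm × 7.85 g/cm³ = 2437 g·m⁻²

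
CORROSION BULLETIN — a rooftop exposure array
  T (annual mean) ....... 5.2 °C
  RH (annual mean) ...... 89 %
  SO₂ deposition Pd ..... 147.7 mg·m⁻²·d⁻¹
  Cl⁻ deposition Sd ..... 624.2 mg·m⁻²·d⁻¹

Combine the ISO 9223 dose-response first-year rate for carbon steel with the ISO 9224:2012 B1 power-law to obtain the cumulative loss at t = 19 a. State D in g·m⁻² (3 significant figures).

carbon steel: T≤10 °C ⇒ hinge +0.150·(5.2−10) = -0.7200
  sulphur-dioxide contribution → 68.61 μm/a
  chloride contribution → 128.1 μm/a
  total first-year rate 196.7 μm/a
Power-law: D(19) = r_corr · 19^0.523
  D(19) = 196.7 × 19^0.523 = 196.7 × 4.664 = 917.5 μm
  Mass loss = 917.5 μm × 7.85 g/cm³ = 7203 g·m⁻²

D(19) = 7.20e+03 g·m⁻²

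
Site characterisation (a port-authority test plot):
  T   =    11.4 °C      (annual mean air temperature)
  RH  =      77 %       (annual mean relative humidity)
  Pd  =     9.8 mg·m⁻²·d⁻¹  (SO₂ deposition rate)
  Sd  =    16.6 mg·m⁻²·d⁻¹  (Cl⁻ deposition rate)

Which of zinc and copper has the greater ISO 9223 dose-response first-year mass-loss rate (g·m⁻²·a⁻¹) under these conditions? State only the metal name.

zinc: temperature factor f = -0.071·(1.4) = -0.0994
  SO₂ term: 0.0129·9.8^0.44·exp(0.046·77-0.0994) = 1.101
  Sd branch = 0.0175·Sd^0.57·e^(0.008·RH+0.085·T) = 0.4235 μm/a
  r_corr = 1.101 + 0.4235 = 1.525 μm/a
  mass loss = 1.525 μm/a × 7.14 g/cm³ = 10.89 g·m⁻²·a⁻¹
copper: T>10 °C ⇒ hinge -0.080·(11.4−10) = -0.1120
  SO₂ term: 0.0053·9.8^0.26·exp(0.059·77-0.1120) = 0.806
  Sd branch = 0.01025·Sd^0.27·e^(0.036·RH+0.049·T) = 0.6118 μm/a
  r_corr = 0.806 + 0.6118 = 1.418 μm/a
  mass loss = 1.418 μm/a × 8.96 g/cm³ = 12.7 g·m⁻²·a⁻¹
Ordering by g·m⁻²·a⁻¹: copper (12.7) > zinc (10.9)

copper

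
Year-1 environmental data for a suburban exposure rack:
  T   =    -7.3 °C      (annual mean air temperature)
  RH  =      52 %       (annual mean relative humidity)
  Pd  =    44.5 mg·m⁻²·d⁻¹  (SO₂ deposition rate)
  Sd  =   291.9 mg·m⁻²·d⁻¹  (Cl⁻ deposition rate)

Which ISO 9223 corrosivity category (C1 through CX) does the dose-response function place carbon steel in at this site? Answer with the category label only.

C2

carbon steel: temperature factor f = +0.150·(-17.3) = -2.5950
  Pd branch = 1.77·Pd^0.52·e^(0.02·RH+f) = 2.69 μm/a
  Sd branch = 0.102·Sd^0.62·e^(0.033·RH+0.04·T) = 14.3 μm/a
  sum: 2.69 + 14.3 → r_corr = 17 μm/a
ISO 9223 Table 2 (carbon steel): 1.3 < 17 ≤ 25 μm/a ⇒ C2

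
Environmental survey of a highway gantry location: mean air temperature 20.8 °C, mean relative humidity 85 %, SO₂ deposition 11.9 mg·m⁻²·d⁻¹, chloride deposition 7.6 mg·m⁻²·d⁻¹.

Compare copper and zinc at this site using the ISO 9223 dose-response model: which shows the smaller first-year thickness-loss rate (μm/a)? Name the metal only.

copper: f(T) = -0.080·(T−10) [T>10 °C] = -0.8640
  sulphur-dioxide contribution → 0.6407 μm/a
  chloride contribution → 1.047 μm/a
  total first-year rate 1.688 μm/a
zinc: temperature factor f = -0.071·(10.8) = -0.7668
  sulphur-dioxide contribution → 0.889 μm/a
  chloride contribution → 0.6431 μm/a
  ⇒ r_corr(zinc) = 1.532 μm/a
Ordering by μm/a: copper (1.69) > zinc (1.53)

zinc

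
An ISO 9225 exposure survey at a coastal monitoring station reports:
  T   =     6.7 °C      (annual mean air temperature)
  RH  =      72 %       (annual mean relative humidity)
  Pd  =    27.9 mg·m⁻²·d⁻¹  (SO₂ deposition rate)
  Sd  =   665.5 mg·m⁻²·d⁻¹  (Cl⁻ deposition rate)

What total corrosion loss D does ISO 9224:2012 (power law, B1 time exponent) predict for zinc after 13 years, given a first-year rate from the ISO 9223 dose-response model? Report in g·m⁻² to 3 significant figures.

D(13) = 206 g·m⁻²

zinc: f(T) = +0.038·(T−10) [T≤10 °C] = -0.1254
  SO₂ term: 0.0129·27.9^0.44·exp(0.046·72-0.1254) = 1.351
  Cl⁻ term: 0.0175·665.5^0.57·exp(0.008·72+0.085·6.7) = 2.237
  r_corr = 1.351 + 2.237 = 3.588 μm/a
Long-term exponent b (ISO 9224 Table 2, B1) = 0.813
  D(13) = 3.588 × 13^0.813 = 3.588 × 8.047 = 28.87 μm
  Mass loss = 28.87 μm × 7.14 g/cm³ = 206.2 g·m⁻²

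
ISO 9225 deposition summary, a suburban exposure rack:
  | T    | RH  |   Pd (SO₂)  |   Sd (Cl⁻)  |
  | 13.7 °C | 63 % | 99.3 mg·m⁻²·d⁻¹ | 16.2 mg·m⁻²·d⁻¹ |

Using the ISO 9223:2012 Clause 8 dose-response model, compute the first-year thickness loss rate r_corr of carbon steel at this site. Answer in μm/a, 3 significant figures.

carbon steel: temperature factor f = -0.054·(3.7) = -0.1998
  Pd branch = 1.77·Pd^0.52·e^(0.02·RH+f) = 55.82 μm/a
  Sd branch = 0.102·Sd^0.62·e^(0.033·RH+0.04·T) = 7.932 μm/a
  sum: 55.82 + 7.932 → r_corr = 63.76 μm/a

r_corr = 63.8 μm/a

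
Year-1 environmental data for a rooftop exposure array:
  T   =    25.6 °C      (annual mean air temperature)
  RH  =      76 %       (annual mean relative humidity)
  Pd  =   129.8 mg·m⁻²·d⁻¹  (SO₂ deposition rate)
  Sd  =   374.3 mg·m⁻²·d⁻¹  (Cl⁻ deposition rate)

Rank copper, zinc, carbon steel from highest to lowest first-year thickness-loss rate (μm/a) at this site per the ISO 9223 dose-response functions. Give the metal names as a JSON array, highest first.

copper: T>10 °C ⇒ hinge -0.080·(25.6−10) = -1.2480
  SO₂ term: 0.0053·129.8^0.26·exp(0.059·76-1.2480) = 0.4776
  Sd branch = 0.01025·Sd^0.27·e^(0.036·RH+0.049·T) = 2.745 μm/a
  r_corr = 0.4776 + 2.745 = 3.222 μm/a
zinc: f(T) = -0.071·(T−10) [T>10 °C] = -1.1076
  SO₂ term: 0.0129·129.8^0.44·exp(0.046·76-1.1076) = 1.196
  Sd branch = 0.0175·Sd^0.57·e^(0.008·RH+0.085·T) = 8.296 μm/a
  sum: 1.196 + 8.296 → r_corr = 9.492 μm/a
carbon steel: f(T) = -0.054·(T−10) [T>10 °C] = -0.8424
  Pd branch = 1.77·Pd^0.52·e^(0.02·RH+f) = 43.77 μm/a
  Cl⁻ term: 0.102·374.3^0.62·exp(0.033·76+0.04·25.6) = 137.4
  r_corr = 43.77 + 137.4 = 181.1 μm/a
Ordering by μm/a: carbon steel (181) > zinc (9.49) > copper (3.22)

["carbon steel", "zinc", "copper"]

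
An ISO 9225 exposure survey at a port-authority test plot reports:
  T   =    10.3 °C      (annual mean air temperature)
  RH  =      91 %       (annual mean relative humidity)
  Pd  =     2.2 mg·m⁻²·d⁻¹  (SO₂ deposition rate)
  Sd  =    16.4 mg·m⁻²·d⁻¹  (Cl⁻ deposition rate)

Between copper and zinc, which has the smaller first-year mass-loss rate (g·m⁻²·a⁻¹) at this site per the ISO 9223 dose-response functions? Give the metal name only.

copper: f(T) = -0.080·(T−10) [T>10 °C] = -0.0240
  Pd branch = 0.0053·Pd^0.26·e^(0.059·RH+f) = 1.363 μm/a
  Cl⁻ term: 0.01025·16.4^0.27·exp(0.036·91+0.049·10.3) = 0.9565
  sum: 1.363 + 0.9565 → r_corr = 2.32 μm/a
  mass loss = 2.32 μm/a × 8.96 g/cm³ = 20.79 g·m⁻²·a⁻¹
zinc: temperature factor f = -0.071·(0.3) = -0.0213
  SO₂ term: 0.0129·2.2^0.44·exp(0.046·91-0.0213) = 1.175
  Sd branch = 0.0175·Sd^0.57·e^(0.008·RH+0.085·T) = 0.4284 μm/a
  sum: 1.175 + 0.4284 → r_corr = 1.603 μm/a
  mass loss = 1.603 μm/a × 7.14 g/cm³ = 11.45 g·m⁻²·a⁻¹
Ordering by g·m⁻²·a⁻¹: copper (20.8) > zinc (11.4)

zinc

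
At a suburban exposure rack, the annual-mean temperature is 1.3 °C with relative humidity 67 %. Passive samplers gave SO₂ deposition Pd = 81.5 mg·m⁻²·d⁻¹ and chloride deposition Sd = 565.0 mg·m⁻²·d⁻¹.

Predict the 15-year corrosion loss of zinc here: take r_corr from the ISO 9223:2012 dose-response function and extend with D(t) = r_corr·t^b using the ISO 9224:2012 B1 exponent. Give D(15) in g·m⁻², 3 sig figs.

D(15) = 170 g·m⁻²

zinc: f(T) = +0.038·(T−10) [T≤10 °C] = -0.3306
  sulphur-dioxide contribution → 1.401 μm/a
  chloride contribution → 1.237 μm/a
  total first-year rate 2.638 μm/a
Long-term exponent b (ISO 9224 Table 2, B1) = 0.813
  D(15) = 2.638 × 15^0.813 = 2.638 × 9.04 = 23.85 μm
  Mass loss = 23.85 μm × 7.14 g/cm³ = 170.3 g·m⁻²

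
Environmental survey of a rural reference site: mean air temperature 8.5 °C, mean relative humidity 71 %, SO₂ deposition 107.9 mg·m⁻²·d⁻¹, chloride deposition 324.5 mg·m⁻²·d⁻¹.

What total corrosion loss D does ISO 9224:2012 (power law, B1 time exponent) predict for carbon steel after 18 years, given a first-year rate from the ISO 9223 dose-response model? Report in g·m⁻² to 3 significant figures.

D(18) = 4.29e+03 g·m⁻²

carbon steel: T≤10 °C ⇒ hinge +0.150·(8.5−10) = -0.2250
  SO₂ term: 1.77·107.9^0.52·exp(0.02·71-0.2250) = 66.7
  Cl⁻ term: 0.102·324.5^0.62·exp(0.033·71+0.04·8.5) = 53.8
  sum: 66.7 + 53.8 → r_corr = 120.5 μm/a
Long-term exponent b (ISO 9224 Table 2, B1) = 0.523
  D(18) = 120.5 × 18^0.523 = 120.5 × 4.534 = 546.4 μm
  Mass loss = 546.4 μm × 7.85 g/cm³ = 4289 g·m⁻²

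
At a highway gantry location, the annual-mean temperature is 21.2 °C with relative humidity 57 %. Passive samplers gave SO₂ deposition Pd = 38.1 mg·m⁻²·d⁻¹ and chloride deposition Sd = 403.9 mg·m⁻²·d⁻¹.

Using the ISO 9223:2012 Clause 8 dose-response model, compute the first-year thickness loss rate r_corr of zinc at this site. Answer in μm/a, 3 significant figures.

zinc: f(T) = -0.071·(T−10) [T>10 °C] = -0.7952
  Pd branch = 0.0129·Pd^0.44·e^(0.046·RH+f) = 0.3977 μm/a
  Sd branch = 0.0175·Sd^0.57·e^(0.008·RH+0.085·T) = 5.12 μm/a
  r_corr = 0.3977 + 5.12 = 5.517 μm/a

r_corr = 5.52 μm/a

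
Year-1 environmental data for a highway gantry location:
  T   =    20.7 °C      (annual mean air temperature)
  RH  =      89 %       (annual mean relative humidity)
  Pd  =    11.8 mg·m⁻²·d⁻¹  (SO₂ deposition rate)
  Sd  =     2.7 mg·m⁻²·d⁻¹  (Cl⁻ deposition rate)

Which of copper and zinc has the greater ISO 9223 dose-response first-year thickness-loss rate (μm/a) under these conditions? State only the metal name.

copper

copper: temperature factor f = -0.080·(10.7) = -0.8560
  SO₂ term: 0.0053·11.8^0.26·exp(0.059·89-0.8560) = 0.816
  Cl⁻ term: 0.01025·2.7^0.27·exp(0.036·89+0.049·20.7) = 0.9103
  sum: 0.816 + 0.9103 → r_corr = 1.726 μm/a
zinc: T>10 °C ⇒ hinge -0.071·(20.7−10) = -0.7597
  Pd branch = 0.0129·Pd^0.44·e^(0.046·RH+f) = 1.072 μm/a
  Cl⁻ term: 0.0175·2.7^0.57·exp(0.008·89+0.085·20.7) = 0.365
  r_corr = 1.072 + 0.365 = 1.437 μm/a
Ordering by μm/a: copper (1.73) > zinc (1.44)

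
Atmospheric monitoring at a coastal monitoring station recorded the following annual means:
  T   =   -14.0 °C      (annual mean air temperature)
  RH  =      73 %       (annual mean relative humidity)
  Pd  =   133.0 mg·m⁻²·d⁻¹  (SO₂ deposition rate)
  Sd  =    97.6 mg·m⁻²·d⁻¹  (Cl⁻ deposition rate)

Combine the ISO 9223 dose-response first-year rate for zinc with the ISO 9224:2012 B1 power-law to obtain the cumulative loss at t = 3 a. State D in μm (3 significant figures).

zinc: T≤10 °C ⇒ hinge +0.038·(-14.0−10) = -0.9120
  sulphur-dioxide contribution → 1.28 μm/a
  chloride contribution → 0.13 μm/a
  total first-year rate 1.41 μm/a
Power-law: D(3) = r_corr · 3^0.813
  D(3) = 1.41 × 3^0.813 = 1.41 × 2.443 = 3.446 μm

D(3) = 3.45 μm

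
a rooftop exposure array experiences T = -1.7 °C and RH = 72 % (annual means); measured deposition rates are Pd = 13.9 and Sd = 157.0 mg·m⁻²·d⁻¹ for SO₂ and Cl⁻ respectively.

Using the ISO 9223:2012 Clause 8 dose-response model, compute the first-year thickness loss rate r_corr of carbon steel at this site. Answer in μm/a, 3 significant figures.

r_corr = 28.6 μm/a

carbon steel: f(T) = +0.150·(T−10) [T≤10 °C] = -1.7550
  Pd branch = 1.77·Pd^0.52·e^(0.02·RH+f) = 5.076 μm/a
  Cl⁻ term: 0.102·157.0^0.62·exp(0.033·72+0.04·-1.7) = 23.57
  r_corr = 5.076 + 23.57 = 28.65 μm/a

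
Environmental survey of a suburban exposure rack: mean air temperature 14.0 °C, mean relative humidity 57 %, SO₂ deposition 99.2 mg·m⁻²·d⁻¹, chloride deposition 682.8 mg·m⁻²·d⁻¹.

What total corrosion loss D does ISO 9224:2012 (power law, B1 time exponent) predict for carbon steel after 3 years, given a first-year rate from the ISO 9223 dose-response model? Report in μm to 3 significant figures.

D(3) = 205 μm

carbon steel: temperature factor f = -0.054·(4.0) = -0.2160
  SO₂ term: 1.77·99.2^0.52·exp(0.02·57-0.2160) = 48.69
  Sd branch = 0.102·Sd^0.62·e^(0.033·RH+0.04·T) = 66.98 μm/a
  r_corr = 48.69 + 66.98 = 115.7 μm/a
Power-law: D(3) = r_corr · 3^0.523
  D(3) = 115.7 × 3^0.523 = 115.7 × 1.776 = 205.5 μm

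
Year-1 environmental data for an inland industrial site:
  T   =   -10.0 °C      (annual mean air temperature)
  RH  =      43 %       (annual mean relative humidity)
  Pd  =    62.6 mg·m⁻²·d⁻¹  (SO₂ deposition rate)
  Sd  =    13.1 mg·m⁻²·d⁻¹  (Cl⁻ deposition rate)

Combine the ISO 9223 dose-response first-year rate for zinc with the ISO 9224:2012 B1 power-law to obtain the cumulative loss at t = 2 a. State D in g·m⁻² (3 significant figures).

zinc: f(T) = +0.038·(T−10) [T≤10 °C] = -0.7600
  SO₂ term: 0.0129·62.6^0.44·exp(0.046·43-0.7600) = 0.2692
  Cl⁻ term: 0.0175·13.1^0.57·exp(0.008·43+0.085·-10.0) = 0.04572
  r_corr = 0.2692 + 0.04572 = 0.3149 μm/a
Long-term exponent b (ISO 9224 Table 2, B1) = 0.813
  D(2) = 0.3149 × 2^0.813 = 0.3149 × 1.757 = 0.5533 μm
  Mass loss = 0.5533 μm × 7.14 g/cm³ = 3.95 g·m⁻²

D(2) = 3.95 g·m⁻²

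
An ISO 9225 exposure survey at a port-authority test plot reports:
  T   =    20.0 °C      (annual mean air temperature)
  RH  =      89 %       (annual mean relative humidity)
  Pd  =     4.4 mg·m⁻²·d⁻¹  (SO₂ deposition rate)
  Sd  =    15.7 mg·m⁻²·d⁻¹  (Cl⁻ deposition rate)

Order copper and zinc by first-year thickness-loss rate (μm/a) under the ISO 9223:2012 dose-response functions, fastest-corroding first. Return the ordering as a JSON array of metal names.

copper: T>10 °C ⇒ hinge -0.080·(20.0−10) = -0.8000
  Pd branch = 0.0053·Pd^0.26·e^(0.059·RH+f) = 0.6678 μm/a
  Sd branch = 0.01025·Sd^0.27·e^(0.036·RH+0.049·T) = 1.415 μm/a
  sum: 0.6678 + 1.415 → r_corr = 2.083 μm/a
zinc: f(T) = -0.071·(T−10) [T>10 °C] = -0.7100
  Pd branch = 0.0129·Pd^0.44·e^(0.046·RH+f) = 0.7301 μm/a
  Cl⁻ term: 0.0175·15.7^0.57·exp(0.008·89+0.085·20.0) = 0.938
  sum: 0.7301 + 0.938 → r_corr = 1.668 μm/a
Ordering by μm/a: copper (2.08) > zinc (1.67)

["copper", "zinc"]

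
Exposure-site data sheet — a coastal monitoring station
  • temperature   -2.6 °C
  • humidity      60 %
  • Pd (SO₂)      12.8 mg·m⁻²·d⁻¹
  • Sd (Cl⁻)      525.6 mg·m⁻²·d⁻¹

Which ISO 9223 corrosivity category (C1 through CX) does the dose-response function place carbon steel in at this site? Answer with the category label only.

carbon steel: f(T) = +0.150·(T−10) [T≤10 °C] = -1.8900
  sulphur-dioxide contribution → 3.342 μm/a
  chloride contribution → 32.37 μm/a
  ⇒ r_corr(carbon steel) = 35.71 μm/a
Category bounds: 25…50 μm/a bracket r_corr ⇒ C3

C3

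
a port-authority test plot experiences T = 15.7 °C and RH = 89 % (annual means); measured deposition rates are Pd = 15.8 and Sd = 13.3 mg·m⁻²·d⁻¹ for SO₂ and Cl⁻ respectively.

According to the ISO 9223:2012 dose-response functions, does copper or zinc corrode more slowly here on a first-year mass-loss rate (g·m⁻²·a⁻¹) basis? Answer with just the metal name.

copper: temperature factor f = -0.080·(5.7) = -0.4560
  Pd branch = 0.0053·Pd^0.26·e^(0.059·RH+f) = 1.313 μm/a
  Sd branch = 0.01025·Sd^0.27·e^(0.036·RH+0.049·T) = 1.096 μm/a
  r_corr = 1.313 + 1.096 = 2.409 μm/a
  mass loss = 2.409 μm/a × 8.96 g/cm³ = 21.59 g·m⁻²·a⁻¹
zinc: f(T) = -0.071·(T−10) [T>10 °C] = -0.4047
  SO₂ term: 0.0129·15.8^0.44·exp(0.046·89-0.4047) = 1.739
  Sd branch = 0.0175·Sd^0.57·e^(0.008·RH+0.085·T) = 0.5921 μm/a
  r_corr = 1.739 + 0.5921 = 2.331 μm/a
  mass loss = 2.331 μm/a × 7.14 g/cm³ = 16.64 g·m⁻²·a⁻¹
Ordering by g·m⁻²·a⁻¹: copper (21.6) > zinc (16.6)

zinc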